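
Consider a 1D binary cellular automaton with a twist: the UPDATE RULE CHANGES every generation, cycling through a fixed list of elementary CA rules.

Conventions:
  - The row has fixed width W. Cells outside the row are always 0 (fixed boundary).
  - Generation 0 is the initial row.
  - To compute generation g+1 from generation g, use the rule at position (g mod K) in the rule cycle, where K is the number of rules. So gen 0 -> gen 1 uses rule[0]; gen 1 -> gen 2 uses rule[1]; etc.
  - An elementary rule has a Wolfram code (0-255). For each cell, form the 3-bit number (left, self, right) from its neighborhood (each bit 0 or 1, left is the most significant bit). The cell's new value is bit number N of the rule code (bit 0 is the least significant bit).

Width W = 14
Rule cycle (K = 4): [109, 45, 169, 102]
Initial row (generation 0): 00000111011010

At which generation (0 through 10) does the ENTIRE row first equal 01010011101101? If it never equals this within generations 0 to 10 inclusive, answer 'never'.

Answer: 5

Derivation:
Gen 0: 00000111011010
Gen 1 (rule 109): 11110101111110
Gen 2 (rule 45): 10001111000000
Gen 3 (rule 169): 00101110011111
Gen 4 (rule 102): 01110010100001
Gen 5 (rule 109): 01010011101101
Gen 6 (rule 45): 01110010011011
Gen 7 (rule 169): 01100000010110
Gen 8 (rule 102): 10100000111010
Gen 9 (rule 109): 11101110101110
Gen 10 (rule 45): 10011001111000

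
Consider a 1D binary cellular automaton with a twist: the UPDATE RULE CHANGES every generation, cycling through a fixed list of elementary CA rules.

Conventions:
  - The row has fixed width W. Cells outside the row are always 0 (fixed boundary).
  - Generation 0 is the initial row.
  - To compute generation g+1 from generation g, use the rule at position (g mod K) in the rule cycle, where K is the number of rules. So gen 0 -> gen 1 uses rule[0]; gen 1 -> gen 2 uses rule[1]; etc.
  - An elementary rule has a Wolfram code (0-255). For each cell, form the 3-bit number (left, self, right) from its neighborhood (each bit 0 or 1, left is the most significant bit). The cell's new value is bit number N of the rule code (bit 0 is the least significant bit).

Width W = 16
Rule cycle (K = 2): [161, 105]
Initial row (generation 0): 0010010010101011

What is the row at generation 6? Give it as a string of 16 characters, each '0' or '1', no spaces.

Gen 0: 0010010010101011
Gen 1 (rule 161): 1000000001010100
Gen 2 (rule 105): 0011111100101001
Gen 3 (rule 161): 1001111000010000
Gen 4 (rule 105): 0001001011000111
Gen 5 (rule 161): 1100000100010010
Gen 6 (rule 105): 1101110001000000

Answer: 1101110001000000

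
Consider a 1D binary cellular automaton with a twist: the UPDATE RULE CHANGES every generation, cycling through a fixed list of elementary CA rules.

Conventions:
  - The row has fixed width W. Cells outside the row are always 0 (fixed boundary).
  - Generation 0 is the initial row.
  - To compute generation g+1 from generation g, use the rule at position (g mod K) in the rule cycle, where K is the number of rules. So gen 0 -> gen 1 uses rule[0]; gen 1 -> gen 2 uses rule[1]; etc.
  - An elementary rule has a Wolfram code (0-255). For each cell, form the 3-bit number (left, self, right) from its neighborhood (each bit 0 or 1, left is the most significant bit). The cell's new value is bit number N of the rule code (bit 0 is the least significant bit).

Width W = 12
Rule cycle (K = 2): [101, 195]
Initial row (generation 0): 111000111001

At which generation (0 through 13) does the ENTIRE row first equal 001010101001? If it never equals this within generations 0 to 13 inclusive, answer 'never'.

Answer: never

Derivation:
Gen 0: 111000111001
Gen 1 (rule 101): 001010001001
Gen 2 (rule 195): 110000110010
Gen 3 (rule 101): 010110010010
Gen 4 (rule 195): 100010100100
Gen 5 (rule 101): 101011100101
Gen 6 (rule 195): 000001101000
Gen 7 (rule 101): 111100111011
Gen 8 (rule 195): 011101011001
Gen 9 (rule 101): 000111101001
Gen 10 (rule 195): 111011100010
Gen 11 (rule 101): 001100101010
Gen 12 (rule 195): 110101000000
Gen 13 (rule 101): 011111011111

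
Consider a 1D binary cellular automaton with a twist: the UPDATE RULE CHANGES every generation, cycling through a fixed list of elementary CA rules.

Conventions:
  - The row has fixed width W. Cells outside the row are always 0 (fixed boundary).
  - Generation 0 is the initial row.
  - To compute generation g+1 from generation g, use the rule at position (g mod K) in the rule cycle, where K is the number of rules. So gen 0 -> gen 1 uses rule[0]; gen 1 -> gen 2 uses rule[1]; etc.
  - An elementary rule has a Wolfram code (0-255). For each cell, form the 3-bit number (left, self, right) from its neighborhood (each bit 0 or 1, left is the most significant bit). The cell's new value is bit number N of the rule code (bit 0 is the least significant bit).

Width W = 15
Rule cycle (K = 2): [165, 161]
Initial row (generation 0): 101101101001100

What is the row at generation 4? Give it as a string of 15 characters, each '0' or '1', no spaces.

Answer: 011111110000000

Derivation:
Gen 0: 101101101001100
Gen 1 (rule 165): 110010011000001
Gen 2 (rule 161): 000000000011100
Gen 3 (rule 165): 111111111001001
Gen 4 (rule 161): 011111110000000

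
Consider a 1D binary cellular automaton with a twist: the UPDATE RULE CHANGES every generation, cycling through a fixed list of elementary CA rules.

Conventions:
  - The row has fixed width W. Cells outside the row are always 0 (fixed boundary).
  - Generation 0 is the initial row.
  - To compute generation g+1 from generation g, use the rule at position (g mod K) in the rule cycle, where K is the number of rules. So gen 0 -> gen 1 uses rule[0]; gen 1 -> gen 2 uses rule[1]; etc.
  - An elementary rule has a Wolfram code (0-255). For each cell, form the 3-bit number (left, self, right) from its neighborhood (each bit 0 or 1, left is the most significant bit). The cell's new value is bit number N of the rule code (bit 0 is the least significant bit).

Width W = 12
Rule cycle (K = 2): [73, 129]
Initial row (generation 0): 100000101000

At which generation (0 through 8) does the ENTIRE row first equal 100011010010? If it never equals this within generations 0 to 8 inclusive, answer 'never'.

Gen 0: 100000101000
Gen 1 (rule 73): 001110000011
Gen 2 (rule 129): 100100111000
Gen 3 (rule 73): 000000101011
Gen 4 (rule 129): 111110000000
Gen 5 (rule 73): 100010111111
Gen 6 (rule 129): 001000011110
Gen 7 (rule 73): 100011010010
Gen 8 (rule 129): 001000000000

Answer: 7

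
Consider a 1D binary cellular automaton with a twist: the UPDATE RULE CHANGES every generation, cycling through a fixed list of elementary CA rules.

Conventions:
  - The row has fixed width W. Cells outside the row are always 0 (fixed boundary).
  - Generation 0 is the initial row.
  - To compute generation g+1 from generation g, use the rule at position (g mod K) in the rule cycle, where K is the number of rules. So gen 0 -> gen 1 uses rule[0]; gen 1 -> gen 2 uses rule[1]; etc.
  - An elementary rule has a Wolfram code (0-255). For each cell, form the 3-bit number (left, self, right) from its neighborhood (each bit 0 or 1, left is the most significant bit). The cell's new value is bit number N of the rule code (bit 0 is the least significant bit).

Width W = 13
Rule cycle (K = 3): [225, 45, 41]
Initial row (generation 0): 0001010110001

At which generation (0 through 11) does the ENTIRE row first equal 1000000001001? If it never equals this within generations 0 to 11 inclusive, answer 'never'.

Gen 0: 0001010110001
Gen 1 (rule 225): 1100101010100
Gen 2 (rule 45): 1000111111101
Gen 3 (rule 41): 0010100000010
Gen 4 (rule 225): 1001001111000
Gen 5 (rule 45): 1001001000011
Gen 6 (rule 41): 0000000011010
Gen 7 (rule 225): 1111111001100
Gen 8 (rule 45): 1000000001001
Gen 9 (rule 41): 0011111100000
Gen 10 (rule 225): 1001111101111
Gen 11 (rule 45): 1001000011000

Answer: 8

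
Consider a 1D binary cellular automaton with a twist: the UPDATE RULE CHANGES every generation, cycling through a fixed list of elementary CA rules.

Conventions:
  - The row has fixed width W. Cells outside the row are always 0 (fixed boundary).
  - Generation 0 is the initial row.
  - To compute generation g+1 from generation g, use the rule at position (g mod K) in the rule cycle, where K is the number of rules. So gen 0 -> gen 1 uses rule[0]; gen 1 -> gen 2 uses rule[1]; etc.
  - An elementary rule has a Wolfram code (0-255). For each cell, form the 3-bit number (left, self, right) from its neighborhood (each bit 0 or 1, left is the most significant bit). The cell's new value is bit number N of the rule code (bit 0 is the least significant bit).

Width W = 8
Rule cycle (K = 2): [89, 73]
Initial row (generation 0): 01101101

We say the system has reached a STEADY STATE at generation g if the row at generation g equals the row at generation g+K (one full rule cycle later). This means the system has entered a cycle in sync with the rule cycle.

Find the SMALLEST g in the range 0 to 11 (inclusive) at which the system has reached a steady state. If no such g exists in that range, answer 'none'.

Gen 0: 01101101
Gen 1 (rule 89): 01101100
Gen 2 (rule 73): 01101101
Gen 3 (rule 89): 01101100
Gen 4 (rule 73): 01101101
Gen 5 (rule 89): 01101100
Gen 6 (rule 73): 01101101
Gen 7 (rule 89): 01101100
Gen 8 (rule 73): 01101101
Gen 9 (rule 89): 01101100
Gen 10 (rule 73): 01101101
Gen 11 (rule 89): 01101100
Gen 12 (rule 73): 01101101
Gen 13 (rule 89): 01101100

Answer: 0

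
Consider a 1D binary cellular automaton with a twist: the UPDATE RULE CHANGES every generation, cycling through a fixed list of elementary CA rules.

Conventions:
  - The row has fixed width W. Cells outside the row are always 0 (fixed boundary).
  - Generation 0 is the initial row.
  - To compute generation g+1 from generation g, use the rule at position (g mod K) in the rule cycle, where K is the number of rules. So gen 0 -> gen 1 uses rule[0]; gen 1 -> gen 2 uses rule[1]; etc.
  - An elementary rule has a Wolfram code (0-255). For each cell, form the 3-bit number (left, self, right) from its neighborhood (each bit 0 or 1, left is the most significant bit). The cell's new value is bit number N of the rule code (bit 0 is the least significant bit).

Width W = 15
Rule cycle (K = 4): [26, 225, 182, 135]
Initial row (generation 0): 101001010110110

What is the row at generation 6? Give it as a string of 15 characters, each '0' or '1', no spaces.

Answer: 000010110000100

Derivation:
Gen 0: 101001010110110
Gen 1 (rule 26): 000110000100101
Gen 2 (rule 225): 110010110000010
Gen 3 (rule 182): 001111001000111
Gen 4 (rule 135): 110110011011010
Gen 5 (rule 26): 100101110010001
Gen 6 (rule 225): 000010110000100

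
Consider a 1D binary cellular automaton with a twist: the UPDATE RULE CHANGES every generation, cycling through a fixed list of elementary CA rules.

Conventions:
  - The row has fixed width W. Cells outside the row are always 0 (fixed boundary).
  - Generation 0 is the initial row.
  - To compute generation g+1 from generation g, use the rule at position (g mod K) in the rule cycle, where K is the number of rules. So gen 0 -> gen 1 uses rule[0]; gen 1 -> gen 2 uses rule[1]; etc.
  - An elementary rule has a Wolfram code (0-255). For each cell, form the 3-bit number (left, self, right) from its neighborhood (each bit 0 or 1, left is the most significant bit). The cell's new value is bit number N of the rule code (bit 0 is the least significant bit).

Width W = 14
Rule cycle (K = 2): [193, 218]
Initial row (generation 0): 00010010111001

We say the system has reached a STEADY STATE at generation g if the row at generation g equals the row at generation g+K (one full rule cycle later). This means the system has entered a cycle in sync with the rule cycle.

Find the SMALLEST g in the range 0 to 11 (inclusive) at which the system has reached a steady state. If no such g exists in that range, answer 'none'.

Gen 0: 00010010111001
Gen 1 (rule 193): 11000000011000
Gen 2 (rule 218): 11100000111100
Gen 3 (rule 193): 01101110011101
Gen 4 (rule 218): 11101111111100
Gen 5 (rule 193): 01100111111101
Gen 6 (rule 218): 11111111111100
Gen 7 (rule 193): 01111111111101
Gen 8 (rule 218): 11111111111100
Gen 9 (rule 193): 01111111111101
Gen 10 (rule 218): 11111111111100
Gen 11 (rule 193): 01111111111101
Gen 12 (rule 218): 11111111111100
Gen 13 (rule 193): 01111111111101

Answer: 6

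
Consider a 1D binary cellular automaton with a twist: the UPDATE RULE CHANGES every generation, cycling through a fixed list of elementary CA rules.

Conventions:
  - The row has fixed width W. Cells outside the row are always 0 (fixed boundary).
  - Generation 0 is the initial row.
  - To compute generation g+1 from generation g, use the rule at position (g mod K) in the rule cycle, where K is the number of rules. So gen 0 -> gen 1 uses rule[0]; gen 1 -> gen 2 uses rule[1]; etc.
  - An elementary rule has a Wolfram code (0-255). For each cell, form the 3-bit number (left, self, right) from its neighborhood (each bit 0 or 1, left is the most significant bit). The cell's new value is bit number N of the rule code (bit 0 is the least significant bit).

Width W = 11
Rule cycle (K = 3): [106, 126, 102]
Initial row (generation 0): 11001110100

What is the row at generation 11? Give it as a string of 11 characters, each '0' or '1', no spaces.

Gen 0: 11001110100
Gen 1 (rule 106): 11011011000
Gen 2 (rule 126): 11111111100
Gen 3 (rule 102): 00000000100
Gen 4 (rule 106): 00000001000
Gen 5 (rule 126): 00000011100
Gen 6 (rule 102): 00000100100
Gen 7 (rule 106): 00001001000
Gen 8 (rule 126): 00011111100
Gen 9 (rule 102): 00100000100
Gen 10 (rule 106): 01000001000
Gen 11 (rule 126): 11100011100

Answer: 11100011100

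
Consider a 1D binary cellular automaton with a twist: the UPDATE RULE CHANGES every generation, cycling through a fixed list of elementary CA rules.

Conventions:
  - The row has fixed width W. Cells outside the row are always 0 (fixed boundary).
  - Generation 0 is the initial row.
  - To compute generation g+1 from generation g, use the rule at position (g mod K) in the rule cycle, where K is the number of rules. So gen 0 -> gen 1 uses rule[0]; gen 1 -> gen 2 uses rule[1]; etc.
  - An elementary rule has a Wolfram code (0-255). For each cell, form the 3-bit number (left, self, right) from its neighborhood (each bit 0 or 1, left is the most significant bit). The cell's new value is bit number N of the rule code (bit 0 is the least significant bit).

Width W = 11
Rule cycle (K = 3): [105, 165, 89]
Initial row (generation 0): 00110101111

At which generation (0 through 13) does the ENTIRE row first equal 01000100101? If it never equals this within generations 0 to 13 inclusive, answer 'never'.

Gen 0: 00110101111
Gen 1 (rule 105): 10111011001
Gen 2 (rule 165): 11010100001
Gen 3 (rule 89): 11000011100
Gen 4 (rule 105): 11011010101
Gen 5 (rule 165): 00100111111
Gen 6 (rule 89): 10010100001
Gen 7 (rule 105): 00001001100
Gen 8 (rule 165): 11101000001
Gen 9 (rule 89): 10100111100
Gen 10 (rule 105): 01000100101
Gen 11 (rule 165): 01010100111
Gen 12 (rule 89): 00000010101
Gen 13 (rule 105): 11111001010

Answer: 10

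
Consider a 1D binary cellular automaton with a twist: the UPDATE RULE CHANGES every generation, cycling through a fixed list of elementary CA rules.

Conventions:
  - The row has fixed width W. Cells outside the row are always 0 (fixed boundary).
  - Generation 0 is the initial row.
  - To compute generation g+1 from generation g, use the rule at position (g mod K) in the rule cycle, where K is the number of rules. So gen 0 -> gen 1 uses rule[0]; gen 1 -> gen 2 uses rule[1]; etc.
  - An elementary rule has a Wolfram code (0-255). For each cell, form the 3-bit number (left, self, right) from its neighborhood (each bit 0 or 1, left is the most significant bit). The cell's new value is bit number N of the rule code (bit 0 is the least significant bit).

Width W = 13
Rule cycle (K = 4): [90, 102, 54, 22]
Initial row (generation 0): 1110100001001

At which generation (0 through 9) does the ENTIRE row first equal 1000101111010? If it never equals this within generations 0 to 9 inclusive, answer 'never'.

Gen 0: 1110100001001
Gen 1 (rule 90): 1010010010110
Gen 2 (rule 102): 1110110111010
Gen 3 (rule 54): 0001001000111
Gen 4 (rule 22): 0011111101000
Gen 5 (rule 90): 0110000100100
Gen 6 (rule 102): 1010001101100
Gen 7 (rule 54): 1111010010010
Gen 8 (rule 22): 0000011111111
Gen 9 (rule 90): 0000110000001

Answer: never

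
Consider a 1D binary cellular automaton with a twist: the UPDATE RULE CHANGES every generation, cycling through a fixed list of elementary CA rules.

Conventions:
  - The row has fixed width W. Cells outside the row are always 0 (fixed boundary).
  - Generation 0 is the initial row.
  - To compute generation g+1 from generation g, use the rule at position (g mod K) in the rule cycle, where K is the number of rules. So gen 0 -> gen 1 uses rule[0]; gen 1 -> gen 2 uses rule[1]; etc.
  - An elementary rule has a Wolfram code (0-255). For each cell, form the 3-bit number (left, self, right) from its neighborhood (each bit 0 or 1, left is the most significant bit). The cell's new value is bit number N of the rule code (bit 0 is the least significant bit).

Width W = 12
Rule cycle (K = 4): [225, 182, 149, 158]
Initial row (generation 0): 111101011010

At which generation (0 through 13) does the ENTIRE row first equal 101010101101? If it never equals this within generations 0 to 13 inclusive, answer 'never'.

Answer: 10

Derivation:
Gen 0: 111101011010
Gen 1 (rule 225): 011110101100
Gen 2 (rule 182): 101101110010
Gen 3 (rule 149): 100000101011
Gen 4 (rule 158): 110001101010
Gen 5 (rule 225): 010100110100
Gen 6 (rule 182): 111111001110
Gen 7 (rule 149): 011110100101
Gen 8 (rule 158): 111100111101
Gen 9 (rule 225): 011100011110
Gen 10 (rule 182): 101010101101
Gen 11 (rule 149): 101010100001
Gen 12 (rule 158): 101010110011
Gen 13 (rule 225): 010101010001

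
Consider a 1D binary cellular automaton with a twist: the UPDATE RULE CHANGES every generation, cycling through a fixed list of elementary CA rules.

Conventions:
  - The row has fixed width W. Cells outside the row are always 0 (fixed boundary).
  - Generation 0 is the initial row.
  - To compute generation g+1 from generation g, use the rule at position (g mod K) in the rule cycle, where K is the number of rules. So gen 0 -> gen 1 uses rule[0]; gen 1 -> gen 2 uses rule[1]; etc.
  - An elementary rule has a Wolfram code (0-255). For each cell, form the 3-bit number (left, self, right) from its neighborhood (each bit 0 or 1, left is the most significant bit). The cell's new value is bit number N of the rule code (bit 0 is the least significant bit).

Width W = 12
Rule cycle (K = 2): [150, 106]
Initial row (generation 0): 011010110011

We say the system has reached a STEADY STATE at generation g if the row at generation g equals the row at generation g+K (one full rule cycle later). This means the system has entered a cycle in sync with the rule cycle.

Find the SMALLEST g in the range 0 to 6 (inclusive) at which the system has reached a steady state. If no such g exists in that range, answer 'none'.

Gen 0: 011010110011
Gen 1 (rule 150): 100010001100
Gen 2 (rule 106): 000100011100
Gen 3 (rule 150): 001110101010
Gen 4 (rule 106): 011011010100
Gen 5 (rule 150): 100000010110
Gen 6 (rule 106): 000000101110
Gen 7 (rule 150): 000001100101
Gen 8 (rule 106): 000011101010

Answer: none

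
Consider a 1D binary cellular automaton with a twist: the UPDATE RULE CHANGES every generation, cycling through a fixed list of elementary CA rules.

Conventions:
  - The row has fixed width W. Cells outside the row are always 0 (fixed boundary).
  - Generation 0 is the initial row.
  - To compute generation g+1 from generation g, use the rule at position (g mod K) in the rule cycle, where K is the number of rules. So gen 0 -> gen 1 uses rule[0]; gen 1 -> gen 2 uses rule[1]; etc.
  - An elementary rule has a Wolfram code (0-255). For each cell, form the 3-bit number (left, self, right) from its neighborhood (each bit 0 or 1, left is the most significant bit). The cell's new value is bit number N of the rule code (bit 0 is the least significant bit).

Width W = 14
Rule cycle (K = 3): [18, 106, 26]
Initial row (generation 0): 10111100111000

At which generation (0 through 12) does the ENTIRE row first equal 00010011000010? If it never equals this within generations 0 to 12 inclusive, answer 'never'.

Gen 0: 10111100111000
Gen 1 (rule 18): 00000011000100
Gen 2 (rule 106): 00000111001000
Gen 3 (rule 26): 00001100110100
Gen 4 (rule 18): 00010011000010
Gen 5 (rule 106): 00100111000100
Gen 6 (rule 26): 01011100101010
Gen 7 (rule 18): 10000011000001
Gen 8 (rule 106): 00000111000010
Gen 9 (rule 26): 00001100100101
Gen 10 (rule 18): 00010011011000
Gen 11 (rule 106): 00100111111000
Gen 12 (rule 26): 01011100000100

Answer: 4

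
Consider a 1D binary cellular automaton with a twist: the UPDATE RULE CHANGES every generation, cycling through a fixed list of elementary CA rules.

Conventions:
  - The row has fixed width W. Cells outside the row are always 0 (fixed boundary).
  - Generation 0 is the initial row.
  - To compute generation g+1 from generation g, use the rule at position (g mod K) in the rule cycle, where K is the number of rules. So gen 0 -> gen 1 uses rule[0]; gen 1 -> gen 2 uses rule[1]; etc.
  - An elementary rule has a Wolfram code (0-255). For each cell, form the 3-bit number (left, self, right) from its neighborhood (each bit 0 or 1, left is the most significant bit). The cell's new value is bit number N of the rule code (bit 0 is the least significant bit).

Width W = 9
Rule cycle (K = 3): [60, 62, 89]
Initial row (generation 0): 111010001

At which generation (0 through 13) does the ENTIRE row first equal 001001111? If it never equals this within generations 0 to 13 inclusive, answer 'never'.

Gen 0: 111010001
Gen 1 (rule 60): 100111001
Gen 2 (rule 62): 111100111
Gen 3 (rule 89): 100110101
Gen 4 (rule 60): 110101111
Gen 5 (rule 62): 101111000
Gen 6 (rule 89): 001001111
Gen 7 (rule 60): 001101000
Gen 8 (rule 62): 011011100
Gen 9 (rule 89): 011010111
Gen 10 (rule 60): 010111100
Gen 11 (rule 62): 111100010
Gen 12 (rule 89): 100111001
Gen 13 (rule 60): 110100101

Answer: 6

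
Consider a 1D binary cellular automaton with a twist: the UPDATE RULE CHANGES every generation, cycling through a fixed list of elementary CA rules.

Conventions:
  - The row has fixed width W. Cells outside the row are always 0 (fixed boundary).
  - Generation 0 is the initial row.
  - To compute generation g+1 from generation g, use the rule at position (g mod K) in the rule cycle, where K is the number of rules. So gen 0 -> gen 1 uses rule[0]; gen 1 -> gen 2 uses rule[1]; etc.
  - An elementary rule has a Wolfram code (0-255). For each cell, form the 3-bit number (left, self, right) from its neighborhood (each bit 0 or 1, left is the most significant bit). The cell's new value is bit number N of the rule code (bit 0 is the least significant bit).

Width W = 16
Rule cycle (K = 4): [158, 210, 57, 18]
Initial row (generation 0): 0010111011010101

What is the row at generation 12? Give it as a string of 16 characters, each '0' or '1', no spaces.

Answer: 1000011000110000

Derivation:
Gen 0: 0010111011010101
Gen 1 (rule 158): 0110110010010101
Gen 2 (rule 210): 1010011101100000
Gen 3 (rule 57): 0101010011011111
Gen 4 (rule 18): 1000001100000000
Gen 5 (rule 158): 1100011010000000
Gen 6 (rule 210): 0110101001000000
Gen 7 (rule 57): 0101010100111111
Gen 8 (rule 18): 1000000011000000
Gen 9 (rule 158): 1100000110100000
Gen 10 (rule 210): 0110001010010000
Gen 11 (rule 57): 0101100101001111
Gen 12 (rule 18): 1000011000110000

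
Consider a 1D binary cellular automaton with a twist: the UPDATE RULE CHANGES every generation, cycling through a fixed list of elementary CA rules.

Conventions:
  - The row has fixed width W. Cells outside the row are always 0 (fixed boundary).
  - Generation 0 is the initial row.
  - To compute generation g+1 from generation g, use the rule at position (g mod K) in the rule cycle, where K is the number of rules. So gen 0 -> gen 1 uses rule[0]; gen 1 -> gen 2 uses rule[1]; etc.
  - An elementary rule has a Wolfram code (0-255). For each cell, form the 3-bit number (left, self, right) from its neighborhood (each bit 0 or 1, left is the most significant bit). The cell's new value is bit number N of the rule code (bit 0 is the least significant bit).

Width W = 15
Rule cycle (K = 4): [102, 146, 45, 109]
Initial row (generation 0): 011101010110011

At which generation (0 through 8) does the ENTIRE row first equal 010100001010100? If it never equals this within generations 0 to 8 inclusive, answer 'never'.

Gen 0: 011101010110011
Gen 1 (rule 102): 100111111010101
Gen 2 (rule 146): 011011110000000
Gen 3 (rule 45): 010110000111111
Gen 4 (rule 109): 011110110100001
Gen 5 (rule 102): 100011011100011
Gen 6 (rule 146): 010100001010100
Gen 7 (rule 45): 011101101111101
Gen 8 (rule 109): 010111111000111

Answer: 6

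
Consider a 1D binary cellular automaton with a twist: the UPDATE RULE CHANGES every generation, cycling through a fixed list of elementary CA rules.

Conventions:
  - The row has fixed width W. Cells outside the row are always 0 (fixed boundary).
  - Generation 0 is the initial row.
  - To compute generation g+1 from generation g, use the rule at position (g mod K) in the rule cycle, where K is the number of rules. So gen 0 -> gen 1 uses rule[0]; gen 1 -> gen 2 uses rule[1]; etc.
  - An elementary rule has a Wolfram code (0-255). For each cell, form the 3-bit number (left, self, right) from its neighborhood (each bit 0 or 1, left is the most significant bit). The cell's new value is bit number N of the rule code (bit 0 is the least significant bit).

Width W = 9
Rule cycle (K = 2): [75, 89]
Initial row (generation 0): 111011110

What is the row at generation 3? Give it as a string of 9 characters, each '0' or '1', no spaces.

Gen 0: 111011110
Gen 1 (rule 75): 101010010
Gen 2 (rule 89): 000001001
Gen 3 (rule 75): 111110010

Answer: 111110010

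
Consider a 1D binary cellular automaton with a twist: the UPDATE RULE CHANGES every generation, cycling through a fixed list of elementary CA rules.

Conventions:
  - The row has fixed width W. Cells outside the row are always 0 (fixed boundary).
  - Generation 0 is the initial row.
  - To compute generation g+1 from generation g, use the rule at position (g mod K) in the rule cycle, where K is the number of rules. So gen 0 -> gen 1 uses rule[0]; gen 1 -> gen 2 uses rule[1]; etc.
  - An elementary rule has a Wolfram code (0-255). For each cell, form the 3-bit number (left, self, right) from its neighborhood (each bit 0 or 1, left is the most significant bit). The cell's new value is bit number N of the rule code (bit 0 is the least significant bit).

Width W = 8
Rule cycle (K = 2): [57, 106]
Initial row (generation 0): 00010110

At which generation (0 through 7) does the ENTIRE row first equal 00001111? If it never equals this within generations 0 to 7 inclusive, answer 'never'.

Gen 0: 00010110
Gen 1 (rule 57): 11001101
Gen 2 (rule 106): 11011110
Gen 3 (rule 57): 10110001
Gen 4 (rule 106): 01110010
Gen 5 (rule 57): 01001001
Gen 6 (rule 106): 10010010
Gen 7 (rule 57): 01001001

Answer: never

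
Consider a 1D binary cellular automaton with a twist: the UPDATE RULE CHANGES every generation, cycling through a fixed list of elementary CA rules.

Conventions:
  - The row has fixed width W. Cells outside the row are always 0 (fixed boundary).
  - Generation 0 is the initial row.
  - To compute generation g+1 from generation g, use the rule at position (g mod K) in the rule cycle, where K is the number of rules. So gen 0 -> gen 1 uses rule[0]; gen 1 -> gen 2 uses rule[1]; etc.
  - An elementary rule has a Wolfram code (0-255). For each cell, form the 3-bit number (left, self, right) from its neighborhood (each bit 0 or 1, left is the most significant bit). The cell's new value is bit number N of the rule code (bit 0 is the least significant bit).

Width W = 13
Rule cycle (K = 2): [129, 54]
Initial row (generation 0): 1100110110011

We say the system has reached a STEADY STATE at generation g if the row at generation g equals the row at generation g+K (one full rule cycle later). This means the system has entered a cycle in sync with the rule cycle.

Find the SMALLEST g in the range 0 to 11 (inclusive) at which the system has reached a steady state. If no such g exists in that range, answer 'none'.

Answer: 2

Derivation:
Gen 0: 1100110110011
Gen 1 (rule 129): 0000000000000
Gen 2 (rule 54): 0000000000000
Gen 3 (rule 129): 1111111111111
Gen 4 (rule 54): 0000000000000
Gen 5 (rule 129): 1111111111111
Gen 6 (rule 54): 0000000000000
Gen 7 (rule 129): 1111111111111
Gen 8 (rule 54): 0000000000000
Gen 9 (rule 129): 1111111111111
Gen 10 (rule 54): 0000000000000
Gen 11 (rule 129): 1111111111111
Gen 12 (rule 54): 0000000000000
Gen 13 (rule 129): 1111111111111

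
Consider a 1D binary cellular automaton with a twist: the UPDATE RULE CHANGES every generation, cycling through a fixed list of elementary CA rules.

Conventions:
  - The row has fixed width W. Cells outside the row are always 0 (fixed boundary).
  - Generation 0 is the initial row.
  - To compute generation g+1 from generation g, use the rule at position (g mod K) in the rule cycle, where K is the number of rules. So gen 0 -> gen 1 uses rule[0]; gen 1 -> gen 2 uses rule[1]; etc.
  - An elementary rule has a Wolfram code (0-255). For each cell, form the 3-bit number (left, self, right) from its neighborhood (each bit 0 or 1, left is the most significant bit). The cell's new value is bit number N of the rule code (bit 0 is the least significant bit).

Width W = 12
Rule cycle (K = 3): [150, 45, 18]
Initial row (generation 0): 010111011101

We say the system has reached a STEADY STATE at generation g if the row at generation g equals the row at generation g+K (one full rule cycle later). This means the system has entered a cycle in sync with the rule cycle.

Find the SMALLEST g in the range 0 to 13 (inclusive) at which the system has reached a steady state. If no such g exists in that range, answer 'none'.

Gen 0: 010111011101
Gen 1 (rule 150): 110010001001
Gen 2 (rule 45): 100010101001
Gen 3 (rule 18): 010100000110
Gen 4 (rule 150): 110110001001
Gen 5 (rule 45): 101100101001
Gen 6 (rule 18): 000011000110
Gen 7 (rule 150): 000100101001
Gen 8 (rule 45): 110100111001
Gen 9 (rule 18): 000011000110
Gen 10 (rule 150): 000100101001
Gen 11 (rule 45): 110100111001
Gen 12 (rule 18): 000011000110
Gen 13 (rule 150): 000100101001
Gen 14 (rule 45): 110100111001
Gen 15 (rule 18): 000011000110
Gen 16 (rule 150): 000100101001

Answer: 6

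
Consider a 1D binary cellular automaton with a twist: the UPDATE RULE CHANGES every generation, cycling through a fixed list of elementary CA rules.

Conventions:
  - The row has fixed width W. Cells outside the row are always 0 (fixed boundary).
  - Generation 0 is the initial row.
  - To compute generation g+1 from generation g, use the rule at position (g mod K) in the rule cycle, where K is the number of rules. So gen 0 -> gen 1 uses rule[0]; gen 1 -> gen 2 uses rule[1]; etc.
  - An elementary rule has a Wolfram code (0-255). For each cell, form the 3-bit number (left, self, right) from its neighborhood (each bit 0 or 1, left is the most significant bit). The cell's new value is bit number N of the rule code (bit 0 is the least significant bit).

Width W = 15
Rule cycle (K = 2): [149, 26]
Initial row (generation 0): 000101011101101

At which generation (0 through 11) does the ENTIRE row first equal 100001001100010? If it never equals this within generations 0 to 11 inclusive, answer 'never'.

Gen 0: 000101011101101
Gen 1 (rule 149): 110101001000001
Gen 2 (rule 26): 100000110100010
Gen 3 (rule 149): 111110000111011
Gen 4 (rule 26): 100001001100010
Gen 5 (rule 149): 111101100011011
Gen 6 (rule 26): 100001010110010
Gen 7 (rule 149): 111101010001011
Gen 8 (rule 26): 100000001010010
Gen 9 (rule 149): 111111101011011
Gen 10 (rule 26): 100000000010010
Gen 11 (rule 149): 111111111011011

Answer: 4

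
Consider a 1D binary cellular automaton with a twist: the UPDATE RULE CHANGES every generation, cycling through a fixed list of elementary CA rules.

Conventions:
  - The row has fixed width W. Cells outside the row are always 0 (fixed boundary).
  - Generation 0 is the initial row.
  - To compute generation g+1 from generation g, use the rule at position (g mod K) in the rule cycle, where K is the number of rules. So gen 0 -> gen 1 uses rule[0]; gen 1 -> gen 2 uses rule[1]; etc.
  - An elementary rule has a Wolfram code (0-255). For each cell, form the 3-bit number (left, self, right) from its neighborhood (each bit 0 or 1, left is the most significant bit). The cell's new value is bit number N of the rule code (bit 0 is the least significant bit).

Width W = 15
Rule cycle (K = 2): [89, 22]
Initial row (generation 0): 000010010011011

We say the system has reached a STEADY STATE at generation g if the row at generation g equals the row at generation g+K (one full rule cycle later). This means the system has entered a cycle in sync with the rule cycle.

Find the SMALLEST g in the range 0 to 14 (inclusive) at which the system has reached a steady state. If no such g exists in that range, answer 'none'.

Gen 0: 000010010011011
Gen 1 (rule 89): 111001001011011
Gen 2 (rule 22): 000111111000000
Gen 3 (rule 89): 110100001111111
Gen 4 (rule 22): 000110010000000
Gen 5 (rule 89): 110111001111111
Gen 6 (rule 22): 000000110000000
Gen 7 (rule 89): 111110111111111
Gen 8 (rule 22): 000000000000000
Gen 9 (rule 89): 111111111111111
Gen 10 (rule 22): 000000000000000
Gen 11 (rule 89): 111111111111111
Gen 12 (rule 22): 000000000000000
Gen 13 (rule 89): 111111111111111
Gen 14 (rule 22): 000000000000000
Gen 15 (rule 89): 111111111111111
Gen 16 (rule 22): 000000000000000

Answer: 8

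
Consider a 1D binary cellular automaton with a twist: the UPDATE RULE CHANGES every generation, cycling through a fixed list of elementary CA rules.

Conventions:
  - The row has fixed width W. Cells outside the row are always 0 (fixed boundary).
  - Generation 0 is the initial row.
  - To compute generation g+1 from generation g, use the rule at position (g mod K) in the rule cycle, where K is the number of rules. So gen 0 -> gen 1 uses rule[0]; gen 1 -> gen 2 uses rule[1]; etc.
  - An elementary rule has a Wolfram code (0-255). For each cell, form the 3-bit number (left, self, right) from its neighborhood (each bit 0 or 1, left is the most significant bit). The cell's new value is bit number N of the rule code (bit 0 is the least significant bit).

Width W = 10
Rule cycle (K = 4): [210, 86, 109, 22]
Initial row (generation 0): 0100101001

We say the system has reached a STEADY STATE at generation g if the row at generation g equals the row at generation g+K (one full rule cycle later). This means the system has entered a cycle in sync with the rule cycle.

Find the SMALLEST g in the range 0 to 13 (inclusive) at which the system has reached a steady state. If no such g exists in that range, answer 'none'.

Gen 0: 0100101001
Gen 1 (rule 210): 1011000110
Gen 2 (rule 86): 1001101011
Gen 3 (rule 109): 1001111111
Gen 4 (rule 22): 1110000000
Gen 5 (rule 210): 0111000000
Gen 6 (rule 86): 1001100000
Gen 7 (rule 109): 1001101111
Gen 8 (rule 22): 1110000000
Gen 9 (rule 210): 0111000000
Gen 10 (rule 86): 1001100000
Gen 11 (rule 109): 1001101111
Gen 12 (rule 22): 1110000000
Gen 13 (rule 210): 0111000000
Gen 14 (rule 86): 1001100000
Gen 15 (rule 109): 1001101111
Gen 16 (rule 22): 1110000000
Gen 17 (rule 210): 0111000000

Answer: 4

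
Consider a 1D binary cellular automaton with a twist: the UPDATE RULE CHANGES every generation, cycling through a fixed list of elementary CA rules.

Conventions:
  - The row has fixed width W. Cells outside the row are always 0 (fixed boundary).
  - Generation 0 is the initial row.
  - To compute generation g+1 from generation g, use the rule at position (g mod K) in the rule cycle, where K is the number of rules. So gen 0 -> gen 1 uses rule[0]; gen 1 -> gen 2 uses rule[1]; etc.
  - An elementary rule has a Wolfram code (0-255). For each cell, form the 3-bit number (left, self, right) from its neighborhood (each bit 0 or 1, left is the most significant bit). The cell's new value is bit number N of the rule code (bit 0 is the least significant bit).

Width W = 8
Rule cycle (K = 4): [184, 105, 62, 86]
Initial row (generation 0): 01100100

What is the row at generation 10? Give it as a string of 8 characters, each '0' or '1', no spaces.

Answer: 00011111

Derivation:
Gen 0: 01100100
Gen 1 (rule 184): 01010010
Gen 2 (rule 105): 00100000
Gen 3 (rule 62): 01110000
Gen 4 (rule 86): 10011000
Gen 5 (rule 184): 01010100
Gen 6 (rule 105): 00101001
Gen 7 (rule 62): 01111111
Gen 8 (rule 86): 10000001
Gen 9 (rule 184): 01000000
Gen 10 (rule 105): 00011111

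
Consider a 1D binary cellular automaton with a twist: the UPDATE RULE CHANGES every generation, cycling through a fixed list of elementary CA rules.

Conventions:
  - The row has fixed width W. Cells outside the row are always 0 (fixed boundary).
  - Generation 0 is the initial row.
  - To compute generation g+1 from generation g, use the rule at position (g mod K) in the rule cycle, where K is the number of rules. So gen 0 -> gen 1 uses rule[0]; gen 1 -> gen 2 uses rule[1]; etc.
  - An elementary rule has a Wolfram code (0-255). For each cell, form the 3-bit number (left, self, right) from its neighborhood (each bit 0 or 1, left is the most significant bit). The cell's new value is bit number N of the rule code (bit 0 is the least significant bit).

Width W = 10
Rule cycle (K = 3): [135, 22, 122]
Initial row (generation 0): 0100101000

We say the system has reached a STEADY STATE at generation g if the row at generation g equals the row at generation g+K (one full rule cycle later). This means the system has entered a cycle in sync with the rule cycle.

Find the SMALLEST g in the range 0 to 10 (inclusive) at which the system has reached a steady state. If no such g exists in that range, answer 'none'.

Answer: 7

Derivation:
Gen 0: 0100101000
Gen 1 (rule 135): 1101101011
Gen 2 (rule 22): 0000001000
Gen 3 (rule 122): 0000010100
Gen 4 (rule 135): 1111110101
Gen 5 (rule 22): 0000000101
Gen 6 (rule 122): 0000001010
Gen 7 (rule 135): 1111111010
Gen 8 (rule 22): 0000000011
Gen 9 (rule 122): 0000000111
Gen 10 (rule 135): 1111111010
Gen 11 (rule 22): 0000000011
Gen 12 (rule 122): 0000000111
Gen 13 (rule 135): 1111111010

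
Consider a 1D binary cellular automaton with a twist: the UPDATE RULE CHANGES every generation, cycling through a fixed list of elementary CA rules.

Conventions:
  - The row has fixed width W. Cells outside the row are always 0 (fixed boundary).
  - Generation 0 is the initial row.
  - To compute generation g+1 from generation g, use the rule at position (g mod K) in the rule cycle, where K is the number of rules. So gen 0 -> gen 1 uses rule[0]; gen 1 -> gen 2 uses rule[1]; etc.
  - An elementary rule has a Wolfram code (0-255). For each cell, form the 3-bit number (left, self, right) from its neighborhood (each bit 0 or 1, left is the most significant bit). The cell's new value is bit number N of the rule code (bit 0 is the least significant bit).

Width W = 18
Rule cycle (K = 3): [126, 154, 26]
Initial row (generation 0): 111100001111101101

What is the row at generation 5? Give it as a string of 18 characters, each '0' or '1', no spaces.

Answer: 110011010111010110

Derivation:
Gen 0: 111100001111101101
Gen 1 (rule 126): 100110011000111111
Gen 2 (rule 154): 011101110101111110
Gen 3 (rule 26): 110001000001000001
Gen 4 (rule 126): 111011100011100011
Gen 5 (rule 154): 110011010111010110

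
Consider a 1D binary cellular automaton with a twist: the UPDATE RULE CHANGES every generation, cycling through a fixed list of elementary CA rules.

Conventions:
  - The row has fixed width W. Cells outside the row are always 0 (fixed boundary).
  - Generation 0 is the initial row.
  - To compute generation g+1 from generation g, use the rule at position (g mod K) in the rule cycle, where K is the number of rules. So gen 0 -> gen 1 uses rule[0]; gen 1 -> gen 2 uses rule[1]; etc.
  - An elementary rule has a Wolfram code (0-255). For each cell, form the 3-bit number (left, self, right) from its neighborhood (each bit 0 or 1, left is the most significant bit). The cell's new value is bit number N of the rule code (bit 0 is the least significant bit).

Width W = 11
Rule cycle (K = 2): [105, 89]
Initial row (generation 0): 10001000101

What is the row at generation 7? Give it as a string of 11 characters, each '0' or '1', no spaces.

Answer: 00010000101

Derivation:
Gen 0: 10001000101
Gen 1 (rule 105): 00100010010
Gen 2 (rule 89): 10011001001
Gen 3 (rule 105): 00011000000
Gen 4 (rule 89): 11011111111
Gen 5 (rule 105): 11110000001
Gen 6 (rule 89): 10011111100
Gen 7 (rule 105): 00010000101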